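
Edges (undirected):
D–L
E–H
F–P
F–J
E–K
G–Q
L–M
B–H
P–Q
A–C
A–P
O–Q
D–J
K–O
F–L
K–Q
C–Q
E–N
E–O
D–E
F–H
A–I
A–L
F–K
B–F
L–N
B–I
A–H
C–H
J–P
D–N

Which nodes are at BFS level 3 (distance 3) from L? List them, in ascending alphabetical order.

O, Q

Level 0: L
Level 1: A, D, F, M, N
Level 2: B, C, E, H, I, J, K, P
Level 3: O, Q
Level 4: G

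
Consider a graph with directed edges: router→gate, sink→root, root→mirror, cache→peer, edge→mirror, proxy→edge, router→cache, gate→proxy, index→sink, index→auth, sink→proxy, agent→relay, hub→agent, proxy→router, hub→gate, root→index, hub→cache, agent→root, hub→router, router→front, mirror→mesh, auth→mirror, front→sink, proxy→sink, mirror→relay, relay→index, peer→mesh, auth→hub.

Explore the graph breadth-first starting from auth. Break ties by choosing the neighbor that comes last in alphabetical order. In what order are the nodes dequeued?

auth → mirror → hub → relay → mesh → router → gate → cache → agent → index → front → proxy → peer → root → sink → edge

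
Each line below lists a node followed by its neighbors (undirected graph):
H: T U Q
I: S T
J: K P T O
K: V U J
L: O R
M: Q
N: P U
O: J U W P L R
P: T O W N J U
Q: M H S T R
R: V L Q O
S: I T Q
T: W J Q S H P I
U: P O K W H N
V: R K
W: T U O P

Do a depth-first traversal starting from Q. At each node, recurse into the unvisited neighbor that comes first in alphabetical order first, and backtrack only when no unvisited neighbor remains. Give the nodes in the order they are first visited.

Q → H → T → I → S → J → K → U → N → P → O → L → R → V → W → M

Visit Q
Q → H
H → T
T → I
I → S
T → J
J → K
K → U
U → N
N → P
P → O
O → L
L → R
R → V
O → W
Q → M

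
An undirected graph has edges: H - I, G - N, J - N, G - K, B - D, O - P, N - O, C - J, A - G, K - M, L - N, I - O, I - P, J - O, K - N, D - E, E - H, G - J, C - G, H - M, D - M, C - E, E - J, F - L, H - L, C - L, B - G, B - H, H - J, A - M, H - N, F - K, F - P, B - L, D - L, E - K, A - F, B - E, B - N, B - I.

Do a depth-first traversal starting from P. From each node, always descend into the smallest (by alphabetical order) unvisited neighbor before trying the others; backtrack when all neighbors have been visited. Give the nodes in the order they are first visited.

P -> F -> A -> G -> B -> D -> E -> C -> J -> H -> I -> O -> N -> K -> M -> L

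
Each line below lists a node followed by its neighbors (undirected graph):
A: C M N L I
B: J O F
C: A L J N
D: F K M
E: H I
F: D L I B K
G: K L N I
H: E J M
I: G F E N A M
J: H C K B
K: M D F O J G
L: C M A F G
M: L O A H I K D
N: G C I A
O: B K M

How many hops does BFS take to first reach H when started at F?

3

Level 0: F
Level 1: B, D, I, K, L
Level 2: A, C, E, G, J, M, N, O
Level 3: H
H first appears at level 3.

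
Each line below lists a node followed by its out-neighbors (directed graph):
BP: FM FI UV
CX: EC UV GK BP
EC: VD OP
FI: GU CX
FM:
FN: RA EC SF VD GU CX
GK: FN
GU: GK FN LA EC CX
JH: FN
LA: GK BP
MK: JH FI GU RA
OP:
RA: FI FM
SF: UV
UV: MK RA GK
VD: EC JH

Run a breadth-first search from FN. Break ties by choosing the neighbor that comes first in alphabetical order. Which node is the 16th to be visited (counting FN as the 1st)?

Visit FN; enqueue CX, EC, GU, RA, SF, VD → queue [CX, EC, GU, RA, SF, VD]
Visit CX; enqueue BP, GK, UV → queue [EC, GU, RA, SF, VD, BP, GK, UV]
Visit EC; enqueue OP → queue [GU, RA, SF, VD, BP, GK, UV, OP]
Visit GU; enqueue LA → queue [RA, SF, VD, BP, GK, UV, OP, LA]
Visit RA; enqueue FI, FM → queue [SF, VD, BP, GK, UV, OP, LA, FI, FM]
Visit SF → queue [VD, BP, GK, UV, OP, LA, FI, FM]
Visit VD; enqueue JH → queue [BP, GK, UV, OP, LA, FI, FM, JH]
Visit BP → queue [GK, UV, OP, LA, FI, FM, JH]
Visit GK → queue [UV, OP, LA, FI, FM, JH]
Visit UV; enqueue MK → queue [OP, LA, FI, FM, JH, MK]
Visit OP → queue [LA, FI, FM, JH, MK]
Visit LA → queue [FI, FM, JH, MK]
Visit FI → queue [FM, JH, MK]
Visit FM → queue [JH, MK]
Visit JH → queue [MK]
Visit MK → queue []

Visit order: FN, CX, EC, GU, RA, SF, VD, BP, GK, UV, OP, LA, FI, FM, JH, MK

MK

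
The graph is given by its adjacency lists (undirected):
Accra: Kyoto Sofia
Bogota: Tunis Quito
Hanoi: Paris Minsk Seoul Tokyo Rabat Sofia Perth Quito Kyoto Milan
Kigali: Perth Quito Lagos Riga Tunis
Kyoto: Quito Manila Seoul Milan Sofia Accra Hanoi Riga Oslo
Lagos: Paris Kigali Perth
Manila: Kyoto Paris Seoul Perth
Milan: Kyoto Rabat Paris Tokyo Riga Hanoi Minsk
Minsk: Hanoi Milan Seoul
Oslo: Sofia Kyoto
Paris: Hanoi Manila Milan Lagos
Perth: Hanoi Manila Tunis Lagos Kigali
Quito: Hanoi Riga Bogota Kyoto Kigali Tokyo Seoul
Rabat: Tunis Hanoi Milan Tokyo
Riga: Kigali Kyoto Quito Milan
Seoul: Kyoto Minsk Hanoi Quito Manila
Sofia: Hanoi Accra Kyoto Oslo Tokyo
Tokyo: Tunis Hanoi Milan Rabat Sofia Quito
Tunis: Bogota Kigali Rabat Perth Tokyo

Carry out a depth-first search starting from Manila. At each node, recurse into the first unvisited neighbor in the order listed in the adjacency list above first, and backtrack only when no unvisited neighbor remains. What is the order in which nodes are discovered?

Visit Manila
Manila → Kyoto
Kyoto → Quito
Quito → Hanoi
Hanoi → Paris
Paris → Milan
Milan → Rabat
Rabat → Tunis
Tunis → Bogota
Tunis → Kigali
Kigali → Perth
Perth → Lagos
Kigali → Riga
Tunis → Tokyo
Tokyo → Sofia
Sofia → Accra
Sofia → Oslo
Milan → Minsk
Minsk → Seoul

Manila, Kyoto, Quito, Hanoi, Paris, Milan, Rabat, Tunis, Bogota, Kigali, Perth, Lagos, Riga, Tokyo, Sofia, Accra, Oslo, Minsk, Seoul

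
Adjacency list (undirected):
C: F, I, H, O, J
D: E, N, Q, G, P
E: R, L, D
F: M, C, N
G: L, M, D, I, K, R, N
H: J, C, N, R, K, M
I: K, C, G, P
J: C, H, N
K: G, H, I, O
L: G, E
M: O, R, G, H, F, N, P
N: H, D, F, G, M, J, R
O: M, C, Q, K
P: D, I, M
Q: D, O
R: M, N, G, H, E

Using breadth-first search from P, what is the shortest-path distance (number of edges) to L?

3

Level 0: P
Level 1: D, I, M
Level 2: C, E, F, G, H, K, N, O, Q, R
Level 3: J, L
L first appears at level 3.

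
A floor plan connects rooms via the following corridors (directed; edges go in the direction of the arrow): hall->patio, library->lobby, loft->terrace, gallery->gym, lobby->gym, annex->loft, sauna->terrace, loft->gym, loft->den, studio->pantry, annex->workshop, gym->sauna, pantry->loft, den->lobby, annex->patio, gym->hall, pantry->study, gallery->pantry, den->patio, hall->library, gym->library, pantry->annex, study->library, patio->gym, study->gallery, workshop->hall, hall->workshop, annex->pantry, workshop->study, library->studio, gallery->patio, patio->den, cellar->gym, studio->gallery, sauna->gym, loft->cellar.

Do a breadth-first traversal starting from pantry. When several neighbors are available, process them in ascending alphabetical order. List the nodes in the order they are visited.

pantry, annex, loft, study, patio, workshop, cellar, den, gym, terrace, gallery, library, hall, lobby, sauna, studio

Visit pantry; enqueue annex, loft, study → queue [annex, loft, study]
Visit annex; enqueue patio, workshop → queue [loft, study, patio, workshop]
Visit loft; enqueue cellar, den, gym, terrace → queue [study, patio, workshop, cellar, den, gym, terrace]
Visit study; enqueue gallery, library → queue [patio, workshop, cellar, den, gym, terrace, gallery, library]
Visit patio → queue [workshop, cellar, den, gym, terrace, gallery, library]
Visit workshop; enqueue hall → queue [cellar, den, gym, terrace, gallery, library, hall]
Visit cellar → queue [den, gym, terrace, gallery, library, hall]
Visit den; enqueue lobby → queue [gym, terrace, gallery, library, hall, lobby]
Visit gym; enqueue sauna → queue [terrace, gallery, library, hall, lobby, sauna]
Visit terrace → queue [gallery, library, hall, lobby, sauna]
Visit gallery → queue [library, hall, lobby, sauna]
Visit library; enqueue studio → queue [hall, lobby, sauna, studio]
Visit hall → queue [lobby, sauna, studio]
Visit lobby → queue [sauna, studio]
Visit sauna → queue [studio]
Visit studio → queue []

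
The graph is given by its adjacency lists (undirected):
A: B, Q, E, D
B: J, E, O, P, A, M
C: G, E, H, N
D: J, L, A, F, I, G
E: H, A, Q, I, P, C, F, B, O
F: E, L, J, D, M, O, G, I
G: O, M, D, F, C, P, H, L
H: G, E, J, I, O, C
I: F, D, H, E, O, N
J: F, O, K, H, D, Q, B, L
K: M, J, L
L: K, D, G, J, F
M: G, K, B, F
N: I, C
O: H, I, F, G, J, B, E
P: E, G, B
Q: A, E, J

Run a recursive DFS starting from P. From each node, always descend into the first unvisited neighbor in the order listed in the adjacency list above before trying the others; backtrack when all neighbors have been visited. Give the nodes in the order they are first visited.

Visit P
P → E
E → H
H → G
G → O
O → I
I → F
F → L
L → K
K → M
M → B
B → J
J → D
D → A
A → Q
I → N
N → C

P, E, H, G, O, I, F, L, K, M, B, J, D, A, Q, N, C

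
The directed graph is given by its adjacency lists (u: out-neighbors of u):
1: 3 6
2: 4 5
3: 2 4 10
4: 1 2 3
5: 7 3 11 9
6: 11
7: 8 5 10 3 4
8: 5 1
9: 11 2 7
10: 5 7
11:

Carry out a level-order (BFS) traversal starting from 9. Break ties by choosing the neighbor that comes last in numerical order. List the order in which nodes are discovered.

Visit 9; enqueue 11, 7, 2 → queue [11, 7, 2]
Visit 11 → queue [7, 2]
Visit 7; enqueue 10, 8, 5, 4, 3 → queue [2, 10, 8, 5, 4, 3]
Visit 2 → queue [10, 8, 5, 4, 3]
Visit 10 → queue [8, 5, 4, 3]
Visit 8; enqueue 1 → queue [5, 4, 3, 1]
Visit 5 → queue [4, 3, 1]
Visit 4 → queue [3, 1]
Visit 3 → queue [1]
Visit 1; enqueue 6 → queue [6]
Visit 6 → queue []

9 -> 11 -> 7 -> 2 -> 10 -> 8 -> 5 -> 4 -> 3 -> 1 -> 6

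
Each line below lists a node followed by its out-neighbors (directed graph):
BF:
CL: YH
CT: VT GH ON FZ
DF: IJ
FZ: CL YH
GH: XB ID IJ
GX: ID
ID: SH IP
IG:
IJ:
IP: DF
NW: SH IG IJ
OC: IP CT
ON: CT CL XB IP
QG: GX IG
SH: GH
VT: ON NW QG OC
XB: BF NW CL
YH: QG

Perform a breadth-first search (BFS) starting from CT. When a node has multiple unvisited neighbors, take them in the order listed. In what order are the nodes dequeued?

CT -> VT -> GH -> ON -> FZ -> NW -> QG -> OC -> XB -> ID -> IJ -> CL -> IP -> YH -> SH -> IG -> GX -> BF -> DF

Visit CT; enqueue VT, GH, ON, FZ → queue [VT, GH, ON, FZ]
Visit VT; enqueue NW, QG, OC → queue [GH, ON, FZ, NW, QG, OC]
Visit GH; enqueue XB, ID, IJ → queue [ON, FZ, NW, QG, OC, XB, ID, IJ]
Visit ON; enqueue CL, IP → queue [FZ, NW, QG, OC, XB, ID, IJ, CL, IP]
Visit FZ; enqueue YH → queue [NW, QG, OC, XB, ID, IJ, CL, IP, YH]
Visit NW; enqueue SH, IG → queue [QG, OC, XB, ID, IJ, CL, IP, YH, SH, IG]
Visit QG; enqueue GX → queue [OC, XB, ID, IJ, CL, IP, YH, SH, IG, GX]
Visit OC → queue [XB, ID, IJ, CL, IP, YH, SH, IG, GX]
Visit XB; enqueue BF → queue [ID, IJ, CL, IP, YH, SH, IG, GX, BF]
Visit ID → queue [IJ, CL, IP, YH, SH, IG, GX, BF]
Visit IJ → queue [CL, IP, YH, SH, IG, GX, BF]
Visit CL → queue [IP, YH, SH, IG, GX, BF]
Visit IP; enqueue DF → queue [YH, SH, IG, GX, BF, DF]
Visit YH → queue [SH, IG, GX, BF, DF]
Visit SH → queue [IG, GX, BF, DF]
Visit IG → queue [GX, BF, DF]
Visit GX → queue [BF, DF]
Visit BF → queue [DF]
Visit DF → queue []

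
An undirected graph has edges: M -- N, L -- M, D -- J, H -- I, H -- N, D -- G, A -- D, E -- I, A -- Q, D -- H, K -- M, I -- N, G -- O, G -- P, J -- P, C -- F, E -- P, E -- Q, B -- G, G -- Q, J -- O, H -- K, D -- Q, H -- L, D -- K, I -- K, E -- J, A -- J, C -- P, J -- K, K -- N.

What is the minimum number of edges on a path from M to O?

3

Level 0: M
Level 1: K, L, N
Level 2: D, H, I, J
Level 3: A, E, G, O, P, Q
Level 4: B, C
Level 5: F
O first appears at level 3.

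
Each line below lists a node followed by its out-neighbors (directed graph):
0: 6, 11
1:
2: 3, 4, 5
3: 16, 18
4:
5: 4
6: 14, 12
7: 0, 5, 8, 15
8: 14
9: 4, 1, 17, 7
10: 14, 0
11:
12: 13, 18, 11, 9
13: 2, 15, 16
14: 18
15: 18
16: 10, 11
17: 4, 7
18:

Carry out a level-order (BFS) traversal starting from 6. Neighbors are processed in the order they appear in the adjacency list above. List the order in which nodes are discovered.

6 -> 14 -> 12 -> 18 -> 13 -> 11 -> 9 -> 2 -> 15 -> 16 -> 4 -> 1 -> 17 -> 7 -> 3 -> 5 -> 10 -> 0 -> 8

Visit 6; enqueue 14, 12 → queue [14, 12]
Visit 14; enqueue 18 → queue [12, 18]
Visit 12; enqueue 13, 11, 9 → queue [18, 13, 11, 9]
Visit 18 → queue [13, 11, 9]
Visit 13; enqueue 2, 15, 16 → queue [11, 9, 2, 15, 16]
Visit 11 → queue [9, 2, 15, 16]
Visit 9; enqueue 4, 1, 17, 7 → queue [2, 15, 16, 4, 1, 17, 7]
Visit 2; enqueue 3, 5 → queue [15, 16, 4, 1, 17, 7, 3, 5]
Visit 15 → queue [16, 4, 1, 17, 7, 3, 5]
Visit 16; enqueue 10 → queue [4, 1, 17, 7, 3, 5, 10]
Visit 4 → queue [1, 17, 7, 3, 5, 10]
Visit 1 → queue [17, 7, 3, 5, 10]
Visit 17 → queue [7, 3, 5, 10]
Visit 7; enqueue 0, 8 → queue [3, 5, 10, 0, 8]
Visit 3 → queue [5, 10, 0, 8]
Visit 5 → queue [10, 0, 8]
Visit 10 → queue [0, 8]
Visit 0 → queue [8]
Visit 8 → queue []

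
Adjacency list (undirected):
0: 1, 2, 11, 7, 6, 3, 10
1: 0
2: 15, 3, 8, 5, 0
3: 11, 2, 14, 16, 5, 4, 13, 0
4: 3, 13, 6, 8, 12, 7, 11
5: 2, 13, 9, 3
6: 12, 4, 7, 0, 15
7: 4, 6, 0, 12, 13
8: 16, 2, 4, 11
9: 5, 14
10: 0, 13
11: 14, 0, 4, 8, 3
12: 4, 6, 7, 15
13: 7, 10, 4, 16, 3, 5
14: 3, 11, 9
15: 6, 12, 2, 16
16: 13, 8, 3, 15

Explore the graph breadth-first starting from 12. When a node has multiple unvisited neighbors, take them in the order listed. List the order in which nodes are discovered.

Visit 12; enqueue 4, 6, 7, 15 → queue [4, 6, 7, 15]
Visit 4; enqueue 3, 13, 8, 11 → queue [6, 7, 15, 3, 13, 8, 11]
Visit 6; enqueue 0 → queue [7, 15, 3, 13, 8, 11, 0]
Visit 7 → queue [15, 3, 13, 8, 11, 0]
Visit 15; enqueue 2, 16 → queue [3, 13, 8, 11, 0, 2, 16]
Visit 3; enqueue 14, 5 → queue [13, 8, 11, 0, 2, 16, 14, 5]
Visit 13; enqueue 10 → queue [8, 11, 0, 2, 16, 14, 5, 10]
Visit 8 → queue [11, 0, 2, 16, 14, 5, 10]
Visit 11 → queue [0, 2, 16, 14, 5, 10]
Visit 0; enqueue 1 → queue [2, 16, 14, 5, 10, 1]
Visit 2 → queue [16, 14, 5, 10, 1]
Visit 16 → queue [14, 5, 10, 1]
Visit 14; enqueue 9 → queue [5, 10, 1, 9]
Visit 5 → queue [10, 1, 9]
Visit 10 → queue [1, 9]
Visit 1 → queue [9]
Visit 9 → queue []

12 4 6 7 15 3 13 8 11 0 2 16 14 5 10 1 9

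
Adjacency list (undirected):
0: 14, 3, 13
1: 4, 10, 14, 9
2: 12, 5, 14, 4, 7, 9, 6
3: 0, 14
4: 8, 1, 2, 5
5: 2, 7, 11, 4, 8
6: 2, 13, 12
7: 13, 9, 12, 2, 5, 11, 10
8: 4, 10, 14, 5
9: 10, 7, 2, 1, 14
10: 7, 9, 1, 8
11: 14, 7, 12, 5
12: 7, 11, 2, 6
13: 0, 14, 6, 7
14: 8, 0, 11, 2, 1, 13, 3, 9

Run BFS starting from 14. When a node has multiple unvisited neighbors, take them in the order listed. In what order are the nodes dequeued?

Visit 14; enqueue 8, 0, 11, 2, 1, 13, 3, 9 → queue [8, 0, 11, 2, 1, 13, 3, 9]
Visit 8; enqueue 4, 10, 5 → queue [0, 11, 2, 1, 13, 3, 9, 4, 10, 5]
Visit 0 → queue [11, 2, 1, 13, 3, 9, 4, 10, 5]
Visit 11; enqueue 7, 12 → queue [2, 1, 13, 3, 9, 4, 10, 5, 7, 12]
Visit 2; enqueue 6 → queue [1, 13, 3, 9, 4, 10, 5, 7, 12, 6]
Visit 1 → queue [13, 3, 9, 4, 10, 5, 7, 12, 6]
Visit 13 → queue [3, 9, 4, 10, 5, 7, 12, 6]
Visit 3 → queue [9, 4, 10, 5, 7, 12, 6]
Visit 9 → queue [4, 10, 5, 7, 12, 6]
Visit 4 → queue [10, 5, 7, 12, 6]
Visit 10 → queue [5, 7, 12, 6]
Visit 5 → queue [7, 12, 6]
Visit 7 → queue [12, 6]
Visit 12 → queue [6]
Visit 6 → queue []

14 8 0 11 2 1 13 3 9 4 10 5 7 12 6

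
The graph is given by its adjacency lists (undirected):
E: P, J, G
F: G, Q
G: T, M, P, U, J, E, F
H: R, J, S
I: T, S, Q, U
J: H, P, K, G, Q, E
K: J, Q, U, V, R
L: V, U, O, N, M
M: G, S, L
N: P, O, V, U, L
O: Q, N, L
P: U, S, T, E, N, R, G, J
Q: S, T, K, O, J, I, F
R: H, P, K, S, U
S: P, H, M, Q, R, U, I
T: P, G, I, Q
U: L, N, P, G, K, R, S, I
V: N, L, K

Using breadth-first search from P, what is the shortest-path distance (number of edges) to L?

Level 0: P
Level 1: E, G, J, N, R, S, T, U
Level 2: F, H, I, K, L, M, O, Q, V
L first appears at level 2.

2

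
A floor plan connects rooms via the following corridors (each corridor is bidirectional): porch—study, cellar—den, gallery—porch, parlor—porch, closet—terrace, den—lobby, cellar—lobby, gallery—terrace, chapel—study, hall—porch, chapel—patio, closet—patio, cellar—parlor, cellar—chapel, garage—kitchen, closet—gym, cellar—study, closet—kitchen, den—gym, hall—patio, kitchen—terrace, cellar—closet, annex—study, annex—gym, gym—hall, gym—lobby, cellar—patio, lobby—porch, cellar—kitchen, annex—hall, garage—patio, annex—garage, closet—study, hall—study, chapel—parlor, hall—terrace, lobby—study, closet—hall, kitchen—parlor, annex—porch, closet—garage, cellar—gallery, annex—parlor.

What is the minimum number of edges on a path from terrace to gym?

Level 0: terrace
Level 1: closet, gallery, hall, kitchen
Level 2: annex, cellar, garage, gym, parlor, patio, porch, study
Level 3: chapel, den, lobby
gym first appears at level 2.

2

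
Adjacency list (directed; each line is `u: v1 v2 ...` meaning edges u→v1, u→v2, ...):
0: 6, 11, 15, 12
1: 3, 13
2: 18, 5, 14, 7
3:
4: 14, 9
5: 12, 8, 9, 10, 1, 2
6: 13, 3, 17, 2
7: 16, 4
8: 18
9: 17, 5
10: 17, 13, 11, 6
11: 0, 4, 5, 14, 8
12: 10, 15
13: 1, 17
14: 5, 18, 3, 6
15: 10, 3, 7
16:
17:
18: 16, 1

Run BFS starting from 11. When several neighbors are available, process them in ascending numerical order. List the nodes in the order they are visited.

11, 0, 4, 5, 8, 14, 6, 12, 15, 9, 1, 2, 10, 18, 3, 13, 17, 7, 16

Visit 11; enqueue 0, 4, 5, 8, 14 → queue [0, 4, 5, 8, 14]
Visit 0; enqueue 6, 12, 15 → queue [4, 5, 8, 14, 6, 12, 15]
Visit 4; enqueue 9 → queue [5, 8, 14, 6, 12, 15, 9]
Visit 5; enqueue 1, 2, 10 → queue [8, 14, 6, 12, 15, 9, 1, 2, 10]
Visit 8; enqueue 18 → queue [14, 6, 12, 15, 9, 1, 2, 10, 18]
Visit 14; enqueue 3 → queue [6, 12, 15, 9, 1, 2, 10, 18, 3]
Visit 6; enqueue 13, 17 → queue [12, 15, 9, 1, 2, 10, 18, 3, 13, 17]
Visit 12 → queue [15, 9, 1, 2, 10, 18, 3, 13, 17]
Visit 15; enqueue 7 → queue [9, 1, 2, 10, 18, 3, 13, 17, 7]
Visit 9 → queue [1, 2, 10, 18, 3, 13, 17, 7]
Visit 1 → queue [2, 10, 18, 3, 13, 17, 7]
Visit 2 → queue [10, 18, 3, 13, 17, 7]
Visit 10 → queue [18, 3, 13, 17, 7]
Visit 18; enqueue 16 → queue [3, 13, 17, 7, 16]
Visit 3 → queue [13, 17, 7, 16]
Visit 13 → queue [17, 7, 16]
Visit 17 → queue [7, 16]
Visit 7 → queue [16]
Visit 16 → queue []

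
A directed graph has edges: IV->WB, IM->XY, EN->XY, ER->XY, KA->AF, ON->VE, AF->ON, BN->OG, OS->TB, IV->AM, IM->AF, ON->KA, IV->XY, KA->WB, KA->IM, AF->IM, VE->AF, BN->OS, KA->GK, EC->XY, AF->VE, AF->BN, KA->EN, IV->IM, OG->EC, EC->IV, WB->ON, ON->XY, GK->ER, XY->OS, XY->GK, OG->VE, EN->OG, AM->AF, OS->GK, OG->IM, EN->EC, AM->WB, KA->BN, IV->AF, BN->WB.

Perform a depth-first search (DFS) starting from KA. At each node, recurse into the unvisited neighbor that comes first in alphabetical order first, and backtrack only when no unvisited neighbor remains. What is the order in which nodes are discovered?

Visit KA
KA → AF
AF → BN
BN → OG
OG → EC
EC → IV
IV → AM
AM → WB
WB → ON
ON → VE
ON → XY
XY → GK
GK → ER
XY → OS
OS → TB
IV → IM
KA → EN

KA, AF, BN, OG, EC, IV, AM, WB, ON, VE, XY, GK, ER, OS, TB, IM, EN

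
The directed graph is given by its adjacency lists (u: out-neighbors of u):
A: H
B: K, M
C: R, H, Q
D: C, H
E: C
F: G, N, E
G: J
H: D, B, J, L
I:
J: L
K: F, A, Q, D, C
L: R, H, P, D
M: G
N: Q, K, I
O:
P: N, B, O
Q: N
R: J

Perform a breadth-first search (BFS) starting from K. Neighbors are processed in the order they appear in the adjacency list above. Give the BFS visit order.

Visit K; enqueue F, A, Q, D, C → queue [F, A, Q, D, C]
Visit F; enqueue G, N, E → queue [A, Q, D, C, G, N, E]
Visit A; enqueue H → queue [Q, D, C, G, N, E, H]
Visit Q → queue [D, C, G, N, E, H]
Visit D → queue [C, G, N, E, H]
Visit C; enqueue R → queue [G, N, E, H, R]
Visit G; enqueue J → queue [N, E, H, R, J]
Visit N; enqueue I → queue [E, H, R, J, I]
Visit E → queue [H, R, J, I]
Visit H; enqueue B, L → queue [R, J, I, B, L]
Visit R → queue [J, I, B, L]
Visit J → queue [I, B, L]
Visit I → queue [B, L]
Visit B; enqueue M → queue [L, M]
Visit L; enqueue P → queue [M, P]
Visit M → queue [P]
Visit P; enqueue O → queue [O]
Visit O → queue []

K, F, A, Q, D, C, G, N, E, H, R, J, I, B, L, M, P, O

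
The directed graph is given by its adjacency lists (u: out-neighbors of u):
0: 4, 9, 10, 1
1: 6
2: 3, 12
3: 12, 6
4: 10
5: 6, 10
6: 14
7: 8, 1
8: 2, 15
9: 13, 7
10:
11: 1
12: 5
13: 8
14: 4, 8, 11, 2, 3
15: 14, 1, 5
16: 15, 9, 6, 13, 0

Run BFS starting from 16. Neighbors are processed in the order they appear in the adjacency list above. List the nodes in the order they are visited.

16, 15, 9, 6, 13, 0, 14, 1, 5, 7, 8, 4, 10, 11, 2, 3, 12

Visit 16; enqueue 15, 9, 6, 13, 0 → queue [15, 9, 6, 13, 0]
Visit 15; enqueue 14, 1, 5 → queue [9, 6, 13, 0, 14, 1, 5]
Visit 9; enqueue 7 → queue [6, 13, 0, 14, 1, 5, 7]
Visit 6 → queue [13, 0, 14, 1, 5, 7]
Visit 13; enqueue 8 → queue [0, 14, 1, 5, 7, 8]
Visit 0; enqueue 4, 10 → queue [14, 1, 5, 7, 8, 4, 10]
Visit 14; enqueue 11, 2, 3 → queue [1, 5, 7, 8, 4, 10, 11, 2, 3]
Visit 1 → queue [5, 7, 8, 4, 10, 11, 2, 3]
Visit 5 → queue [7, 8, 4, 10, 11, 2, 3]
Visit 7 → queue [8, 4, 10, 11, 2, 3]
Visit 8 → queue [4, 10, 11, 2, 3]
Visit 4 → queue [10, 11, 2, 3]
Visit 10 → queue [11, 2, 3]
Visit 11 → queue [2, 3]
Visit 2; enqueue 12 → queue [3, 12]
Visit 3 → queue [12]
Visit 12 → queue []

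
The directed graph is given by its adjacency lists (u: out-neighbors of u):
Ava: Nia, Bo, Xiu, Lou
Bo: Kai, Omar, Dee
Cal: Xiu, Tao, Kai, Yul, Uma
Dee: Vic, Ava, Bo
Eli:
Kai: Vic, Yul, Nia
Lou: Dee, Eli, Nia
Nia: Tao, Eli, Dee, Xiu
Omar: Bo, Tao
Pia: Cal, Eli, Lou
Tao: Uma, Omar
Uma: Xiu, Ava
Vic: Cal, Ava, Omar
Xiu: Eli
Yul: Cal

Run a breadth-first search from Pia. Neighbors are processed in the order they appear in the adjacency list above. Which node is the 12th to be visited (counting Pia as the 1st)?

Visit Pia; enqueue Cal, Eli, Lou → queue [Cal, Eli, Lou]
Visit Cal; enqueue Xiu, Tao, Kai, Yul, Uma → queue [Eli, Lou, Xiu, Tao, Kai, Yul, Uma]
Visit Eli → queue [Lou, Xiu, Tao, Kai, Yul, Uma]
Visit Lou; enqueue Dee, Nia → queue [Xiu, Tao, Kai, Yul, Uma, Dee, Nia]
Visit Xiu → queue [Tao, Kai, Yul, Uma, Dee, Nia]
Visit Tao; enqueue Omar → queue [Kai, Yul, Uma, Dee, Nia, Omar]
Visit Kai; enqueue Vic → queue [Yul, Uma, Dee, Nia, Omar, Vic]
Visit Yul → queue [Uma, Dee, Nia, Omar, Vic]
Visit Uma; enqueue Ava → queue [Dee, Nia, Omar, Vic, Ava]
Visit Dee; enqueue Bo → queue [Nia, Omar, Vic, Ava, Bo]
Visit Nia → queue [Omar, Vic, Ava, Bo]
Visit Omar → queue [Vic, Ava, Bo]
Visit Vic → queue [Ava, Bo]
Visit Ava → queue [Bo]
Visit Bo → queue []

Visit order: Pia, Cal, Eli, Lou, Xiu, Tao, Kai, Yul, Uma, Dee, Nia, Omar, Vic, Ava, Bo

Omar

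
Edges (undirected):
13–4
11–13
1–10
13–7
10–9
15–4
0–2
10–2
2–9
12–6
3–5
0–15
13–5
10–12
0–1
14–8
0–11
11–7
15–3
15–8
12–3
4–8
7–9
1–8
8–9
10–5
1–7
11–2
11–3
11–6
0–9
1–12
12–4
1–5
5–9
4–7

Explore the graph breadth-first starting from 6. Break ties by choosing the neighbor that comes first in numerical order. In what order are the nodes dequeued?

Visit 6; enqueue 11, 12 → queue [11, 12]
Visit 11; enqueue 0, 2, 3, 7, 13 → queue [12, 0, 2, 3, 7, 13]
Visit 12; enqueue 1, 4, 10 → queue [0, 2, 3, 7, 13, 1, 4, 10]
Visit 0; enqueue 9, 15 → queue [2, 3, 7, 13, 1, 4, 10, 9, 15]
Visit 2 → queue [3, 7, 13, 1, 4, 10, 9, 15]
Visit 3; enqueue 5 → queue [7, 13, 1, 4, 10, 9, 15, 5]
Visit 7 → queue [13, 1, 4, 10, 9, 15, 5]
Visit 13 → queue [1, 4, 10, 9, 15, 5]
Visit 1; enqueue 8 → queue [4, 10, 9, 15, 5, 8]
Visit 4 → queue [10, 9, 15, 5, 8]
Visit 10 → queue [9, 15, 5, 8]
Visit 9 → queue [15, 5, 8]
Visit 15 → queue [5, 8]
Visit 5 → queue [8]
Visit 8; enqueue 14 → queue [14]
Visit 14 → queue []

6, 11, 12, 0, 2, 3, 7, 13, 1, 4, 10, 9, 15, 5, 8, 14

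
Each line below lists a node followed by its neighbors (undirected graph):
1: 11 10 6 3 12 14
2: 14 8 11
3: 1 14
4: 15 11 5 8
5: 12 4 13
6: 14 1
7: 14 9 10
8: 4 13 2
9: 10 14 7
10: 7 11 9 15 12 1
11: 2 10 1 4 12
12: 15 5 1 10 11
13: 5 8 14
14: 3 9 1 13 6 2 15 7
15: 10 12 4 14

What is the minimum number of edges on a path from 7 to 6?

Level 0: 7
Level 1: 9, 10, 14
Level 2: 1, 2, 3, 6, 11, 12, 13, 15
Level 3: 4, 5, 8
6 first appears at level 2.

2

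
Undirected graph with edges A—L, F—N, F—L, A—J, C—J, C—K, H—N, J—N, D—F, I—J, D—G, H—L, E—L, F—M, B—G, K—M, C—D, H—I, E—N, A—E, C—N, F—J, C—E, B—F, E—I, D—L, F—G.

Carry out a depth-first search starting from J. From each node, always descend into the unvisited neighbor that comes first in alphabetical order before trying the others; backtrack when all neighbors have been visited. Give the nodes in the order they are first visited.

Visit J
J → A
A → E
E → C
C → D
D → F
F → B
B → G
F → L
L → H
H → I
H → N
F → M
M → K

J -> A -> E -> C -> D -> F -> B -> G -> L -> H -> I -> N -> M -> K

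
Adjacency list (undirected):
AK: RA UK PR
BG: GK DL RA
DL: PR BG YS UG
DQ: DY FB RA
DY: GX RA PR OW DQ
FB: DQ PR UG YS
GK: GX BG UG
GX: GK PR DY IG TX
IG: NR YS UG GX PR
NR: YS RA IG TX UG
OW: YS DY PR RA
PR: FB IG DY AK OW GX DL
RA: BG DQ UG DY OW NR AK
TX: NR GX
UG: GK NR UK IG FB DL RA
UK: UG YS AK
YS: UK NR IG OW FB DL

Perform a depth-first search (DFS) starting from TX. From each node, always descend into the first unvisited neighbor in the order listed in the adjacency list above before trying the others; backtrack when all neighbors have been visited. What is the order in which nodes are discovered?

Visit TX
TX → NR
NR → YS
YS → UK
UK → UG
UG → GK
GK → GX
GX → PR
PR → FB
FB → DQ
DQ → DY
DY → RA
RA → BG
BG → DL
RA → OW
RA → AK
PR → IG

TX, NR, YS, UK, UG, GK, GX, PR, FB, DQ, DY, RA, BG, DL, OW, AK, IG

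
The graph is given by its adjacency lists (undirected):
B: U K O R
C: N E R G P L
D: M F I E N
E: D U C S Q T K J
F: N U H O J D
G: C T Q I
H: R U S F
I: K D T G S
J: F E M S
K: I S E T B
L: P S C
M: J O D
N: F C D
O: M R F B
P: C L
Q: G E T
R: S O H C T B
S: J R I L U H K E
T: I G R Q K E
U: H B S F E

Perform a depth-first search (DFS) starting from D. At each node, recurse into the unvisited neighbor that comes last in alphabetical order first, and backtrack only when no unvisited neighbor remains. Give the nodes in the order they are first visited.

Visit D
D → N
N → F
F → U
U → S
S → R
R → T
T → Q
Q → G
G → I
I → K
K → E
E → J
J → M
M → O
O → B
E → C
C → P
P → L
R → H

D, N, F, U, S, R, T, Q, G, I, K, E, J, M, O, B, C, P, L, H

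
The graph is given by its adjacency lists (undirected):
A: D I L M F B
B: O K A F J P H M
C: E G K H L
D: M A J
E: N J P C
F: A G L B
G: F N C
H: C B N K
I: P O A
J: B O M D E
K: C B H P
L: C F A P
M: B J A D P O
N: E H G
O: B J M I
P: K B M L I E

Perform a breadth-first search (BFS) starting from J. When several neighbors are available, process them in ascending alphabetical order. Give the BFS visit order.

J -> B -> D -> E -> M -> O -> A -> F -> H -> K -> P -> C -> N -> I -> L -> G

Visit J; enqueue B, D, E, M, O → queue [B, D, E, M, O]
Visit B; enqueue A, F, H, K, P → queue [D, E, M, O, A, F, H, K, P]
Visit D → queue [E, M, O, A, F, H, K, P]
Visit E; enqueue C, N → queue [M, O, A, F, H, K, P, C, N]
Visit M → queue [O, A, F, H, K, P, C, N]
Visit O; enqueue I → queue [A, F, H, K, P, C, N, I]
Visit A; enqueue L → queue [F, H, K, P, C, N, I, L]
Visit F; enqueue G → queue [H, K, P, C, N, I, L, G]
Visit H → queue [K, P, C, N, I, L, G]
Visit K → queue [P, C, N, I, L, G]
Visit P → queue [C, N, I, L, G]
Visit C → queue [N, I, L, G]
Visit N → queue [I, L, G]
Visit I → queue [L, G]
Visit L → queue [G]
Visit G → queue []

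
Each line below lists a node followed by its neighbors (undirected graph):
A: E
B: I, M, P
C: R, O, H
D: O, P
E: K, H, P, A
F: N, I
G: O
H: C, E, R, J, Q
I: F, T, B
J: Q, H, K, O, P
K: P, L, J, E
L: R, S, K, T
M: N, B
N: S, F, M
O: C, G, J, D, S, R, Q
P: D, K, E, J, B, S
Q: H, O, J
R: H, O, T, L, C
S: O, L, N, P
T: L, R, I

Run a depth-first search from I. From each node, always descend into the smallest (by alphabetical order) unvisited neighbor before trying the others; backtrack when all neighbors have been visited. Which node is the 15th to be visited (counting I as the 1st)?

Visit I
I → B
B → M
M → N
N → F
N → S
S → L
L → K
K → E
E → A
E → H
H → C
C → O
O → D
D → P
P → J
J → Q
O → G
O → R
R → T

Visit order: I, B, M, N, F, S, L, K, E, A, H, C, O, D, P, J, Q, G, R, T

P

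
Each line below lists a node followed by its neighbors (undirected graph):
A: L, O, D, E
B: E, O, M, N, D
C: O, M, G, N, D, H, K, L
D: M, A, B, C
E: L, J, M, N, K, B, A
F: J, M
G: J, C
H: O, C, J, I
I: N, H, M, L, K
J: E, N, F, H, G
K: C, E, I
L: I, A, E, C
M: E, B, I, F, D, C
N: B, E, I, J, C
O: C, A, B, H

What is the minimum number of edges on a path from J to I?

2

Level 0: J
Level 1: E, F, G, H, N
Level 2: A, B, C, I, K, L, M, O
Level 3: D
I first appears at level 2.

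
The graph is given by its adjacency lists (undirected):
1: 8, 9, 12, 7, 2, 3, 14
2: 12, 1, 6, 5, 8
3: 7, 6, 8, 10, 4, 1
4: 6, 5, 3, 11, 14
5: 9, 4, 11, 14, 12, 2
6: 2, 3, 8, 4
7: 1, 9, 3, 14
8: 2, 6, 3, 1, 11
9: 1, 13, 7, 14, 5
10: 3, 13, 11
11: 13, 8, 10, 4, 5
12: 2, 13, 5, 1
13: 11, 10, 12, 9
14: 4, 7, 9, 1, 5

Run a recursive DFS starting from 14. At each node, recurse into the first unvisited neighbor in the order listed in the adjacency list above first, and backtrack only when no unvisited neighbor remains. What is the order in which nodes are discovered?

Visit 14
14 → 4
4 → 6
6 → 2
2 → 12
12 → 13
13 → 11
11 → 8
8 → 3
3 → 7
7 → 1
1 → 9
9 → 5
3 → 10

14 4 6 2 12 13 11 8 3 7 1 9 5 10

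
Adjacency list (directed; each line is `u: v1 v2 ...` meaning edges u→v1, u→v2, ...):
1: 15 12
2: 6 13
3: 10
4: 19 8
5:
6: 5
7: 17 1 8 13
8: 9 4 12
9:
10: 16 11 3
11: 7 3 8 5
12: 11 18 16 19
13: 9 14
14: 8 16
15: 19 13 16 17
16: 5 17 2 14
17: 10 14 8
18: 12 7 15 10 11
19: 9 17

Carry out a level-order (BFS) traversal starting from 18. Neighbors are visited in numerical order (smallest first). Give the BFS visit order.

Visit 18; enqueue 7, 10, 11, 12, 15 → queue [7, 10, 11, 12, 15]
Visit 7; enqueue 1, 8, 13, 17 → queue [10, 11, 12, 15, 1, 8, 13, 17]
Visit 10; enqueue 3, 16 → queue [11, 12, 15, 1, 8, 13, 17, 3, 16]
Visit 11; enqueue 5 → queue [12, 15, 1, 8, 13, 17, 3, 16, 5]
Visit 12; enqueue 19 → queue [15, 1, 8, 13, 17, 3, 16, 5, 19]
Visit 15 → queue [1, 8, 13, 17, 3, 16, 5, 19]
Visit 1 → queue [8, 13, 17, 3, 16, 5, 19]
Visit 8; enqueue 4, 9 → queue [13, 17, 3, 16, 5, 19, 4, 9]
Visit 13; enqueue 14 → queue [17, 3, 16, 5, 19, 4, 9, 14]
Visit 17 → queue [3, 16, 5, 19, 4, 9, 14]
Visit 3 → queue [16, 5, 19, 4, 9, 14]
Visit 16; enqueue 2 → queue [5, 19, 4, 9, 14, 2]
Visit 5 → queue [19, 4, 9, 14, 2]
Visit 19 → queue [4, 9, 14, 2]
Visit 4 → queue [9, 14, 2]
Visit 9 → queue [14, 2]
Visit 14 → queue [2]
Visit 2; enqueue 6 → queue [6]
Visit 6 → queue []

18, 7, 10, 11, 12, 15, 1, 8, 13, 17, 3, 16, 5, 19, 4, 9, 14, 2, 6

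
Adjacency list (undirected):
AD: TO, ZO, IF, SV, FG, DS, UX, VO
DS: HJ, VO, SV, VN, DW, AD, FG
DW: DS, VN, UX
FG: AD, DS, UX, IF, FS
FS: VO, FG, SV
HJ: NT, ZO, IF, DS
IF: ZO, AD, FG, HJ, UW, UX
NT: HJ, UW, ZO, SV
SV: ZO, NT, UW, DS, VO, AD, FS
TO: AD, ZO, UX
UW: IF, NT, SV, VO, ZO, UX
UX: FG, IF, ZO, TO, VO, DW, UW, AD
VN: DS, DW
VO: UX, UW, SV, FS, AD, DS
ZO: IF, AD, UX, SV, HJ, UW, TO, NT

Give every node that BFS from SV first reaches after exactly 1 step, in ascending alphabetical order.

Level 0: SV
Level 1: AD, DS, FS, NT, UW, VO, ZO
Level 2: DW, FG, HJ, IF, TO, UX, VN

AD, DS, FS, NT, UW, VO, ZO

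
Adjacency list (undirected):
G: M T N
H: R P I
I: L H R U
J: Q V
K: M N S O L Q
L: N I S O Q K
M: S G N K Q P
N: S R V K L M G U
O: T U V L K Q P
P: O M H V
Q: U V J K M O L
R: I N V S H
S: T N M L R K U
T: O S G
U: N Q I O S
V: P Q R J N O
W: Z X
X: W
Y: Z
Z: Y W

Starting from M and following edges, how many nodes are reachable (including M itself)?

16

BFS from M visits: M, S, G, N, K, Q, P, T, L, R, U, V, O, J, H, I
Reachable nodes: 16 of 20 total.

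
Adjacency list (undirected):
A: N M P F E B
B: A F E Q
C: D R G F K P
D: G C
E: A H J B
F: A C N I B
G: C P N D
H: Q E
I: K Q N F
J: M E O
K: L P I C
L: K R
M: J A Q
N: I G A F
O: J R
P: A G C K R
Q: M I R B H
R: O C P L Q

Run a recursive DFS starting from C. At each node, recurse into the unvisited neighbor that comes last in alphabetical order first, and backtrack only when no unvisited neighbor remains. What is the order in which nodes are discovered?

C, R, Q, M, J, O, E, H, B, F, N, I, K, P, G, D, A, L

Visit C
C → R
R → Q
Q → M
M → J
J → O
J → E
E → H
E → B
B → F
F → N
N → I
I → K
K → P
P → G
G → D
P → A
K → L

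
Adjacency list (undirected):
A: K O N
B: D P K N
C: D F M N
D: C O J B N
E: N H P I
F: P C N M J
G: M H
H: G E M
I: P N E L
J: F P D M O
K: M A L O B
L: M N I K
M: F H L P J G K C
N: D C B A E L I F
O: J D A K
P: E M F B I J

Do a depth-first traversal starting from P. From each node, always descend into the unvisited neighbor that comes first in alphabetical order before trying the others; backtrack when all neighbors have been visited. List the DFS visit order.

P, B, D, C, F, J, M, G, H, E, I, L, K, A, N, O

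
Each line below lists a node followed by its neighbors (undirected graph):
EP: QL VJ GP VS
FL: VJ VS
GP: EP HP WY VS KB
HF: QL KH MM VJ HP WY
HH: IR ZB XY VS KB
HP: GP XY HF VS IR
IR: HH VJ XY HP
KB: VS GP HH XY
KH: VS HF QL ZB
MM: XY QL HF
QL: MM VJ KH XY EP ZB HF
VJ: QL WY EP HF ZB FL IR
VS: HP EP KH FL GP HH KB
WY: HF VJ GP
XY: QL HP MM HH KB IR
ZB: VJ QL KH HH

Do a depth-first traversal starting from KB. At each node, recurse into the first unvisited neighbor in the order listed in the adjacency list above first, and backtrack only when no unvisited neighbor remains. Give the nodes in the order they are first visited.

KB -> VS -> HP -> GP -> EP -> QL -> MM -> XY -> HH -> IR -> VJ -> WY -> HF -> KH -> ZB -> FL

Visit KB
KB → VS
VS → HP
HP → GP
GP → EP
EP → QL
QL → MM
MM → XY
XY → HH
HH → IR
IR → VJ
VJ → WY
WY → HF
HF → KH
KH → ZB
VJ → FL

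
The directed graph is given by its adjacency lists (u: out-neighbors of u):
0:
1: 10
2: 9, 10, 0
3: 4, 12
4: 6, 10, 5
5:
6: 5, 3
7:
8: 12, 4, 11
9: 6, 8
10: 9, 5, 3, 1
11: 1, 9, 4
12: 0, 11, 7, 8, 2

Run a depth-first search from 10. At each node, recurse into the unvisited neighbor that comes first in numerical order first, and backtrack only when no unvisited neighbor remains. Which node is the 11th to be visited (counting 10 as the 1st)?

Visit 10
10 → 1
10 → 3
3 → 4
4 → 5
4 → 6
3 → 12
12 → 0
12 → 2
2 → 9
9 → 8
8 → 11
12 → 7

Visit order: 10, 1, 3, 4, 5, 6, 12, 0, 2, 9, 8, 11, 7

8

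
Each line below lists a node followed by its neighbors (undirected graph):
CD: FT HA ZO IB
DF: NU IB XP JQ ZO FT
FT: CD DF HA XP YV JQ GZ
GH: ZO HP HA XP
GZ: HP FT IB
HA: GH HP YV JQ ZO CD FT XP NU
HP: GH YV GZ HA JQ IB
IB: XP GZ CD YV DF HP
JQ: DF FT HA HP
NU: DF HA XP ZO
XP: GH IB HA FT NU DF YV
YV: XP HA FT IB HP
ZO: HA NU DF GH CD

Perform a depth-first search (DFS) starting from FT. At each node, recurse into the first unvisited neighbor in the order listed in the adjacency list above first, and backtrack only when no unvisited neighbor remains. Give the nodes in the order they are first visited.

FT CD HA GH ZO NU DF IB XP YV HP GZ JQ

Visit FT
FT → CD
CD → HA
HA → GH
GH → ZO
ZO → NU
NU → DF
DF → IB
IB → XP
XP → YV
YV → HP
HP → GZ
HP → JQ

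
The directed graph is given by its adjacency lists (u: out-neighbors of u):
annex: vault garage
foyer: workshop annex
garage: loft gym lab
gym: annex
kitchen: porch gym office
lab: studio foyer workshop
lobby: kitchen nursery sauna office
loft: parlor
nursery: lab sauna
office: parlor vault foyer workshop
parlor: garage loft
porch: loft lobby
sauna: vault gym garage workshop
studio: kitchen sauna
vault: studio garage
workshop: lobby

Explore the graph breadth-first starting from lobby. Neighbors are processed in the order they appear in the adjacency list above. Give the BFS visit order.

lobby → kitchen → nursery → sauna → office → porch → gym → lab → vault → garage → workshop → parlor → foyer → loft → annex → studio

Visit lobby; enqueue kitchen, nursery, sauna, office → queue [kitchen, nursery, sauna, office]
Visit kitchen; enqueue porch, gym → queue [nursery, sauna, office, porch, gym]
Visit nursery; enqueue lab → queue [sauna, office, porch, gym, lab]
Visit sauna; enqueue vault, garage, workshop → queue [office, porch, gym, lab, vault, garage, workshop]
Visit office; enqueue parlor, foyer → queue [porch, gym, lab, vault, garage, workshop, parlor, foyer]
Visit porch; enqueue loft → queue [gym, lab, vault, garage, workshop, parlor, foyer, loft]
Visit gym; enqueue annex → queue [lab, vault, garage, workshop, parlor, foyer, loft, annex]
Visit lab; enqueue studio → queue [vault, garage, workshop, parlor, foyer, loft, annex, studio]
Visit vault → queue [garage, workshop, parlor, foyer, loft, annex, studio]
Visit garage → queue [workshop, parlor, foyer, loft, annex, studio]
Visit workshop → queue [parlor, foyer, loft, annex, studio]
Visit parlor → queue [foyer, loft, annex, studio]
Visit foyer → queue [loft, annex, studio]
Visit loft → queue [annex, studio]
Visit annex → queue [studio]
Visit studio → queue []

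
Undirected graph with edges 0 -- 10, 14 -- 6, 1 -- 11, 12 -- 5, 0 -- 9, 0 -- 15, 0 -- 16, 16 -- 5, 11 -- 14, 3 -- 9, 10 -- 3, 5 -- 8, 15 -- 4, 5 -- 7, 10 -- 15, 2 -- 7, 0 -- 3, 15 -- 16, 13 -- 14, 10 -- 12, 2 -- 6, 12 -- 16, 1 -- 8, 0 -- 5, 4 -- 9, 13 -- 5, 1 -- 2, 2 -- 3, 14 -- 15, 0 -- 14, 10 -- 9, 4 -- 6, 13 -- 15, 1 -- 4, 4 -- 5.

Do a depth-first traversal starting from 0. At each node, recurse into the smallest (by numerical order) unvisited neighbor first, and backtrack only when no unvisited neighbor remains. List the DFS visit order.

0, 3, 2, 1, 4, 5, 7, 8, 12, 10, 9, 15, 13, 14, 6, 11, 16

Visit 0
0 → 3
3 → 2
2 → 1
1 → 4
4 → 5
5 → 7
5 → 8
5 → 12
12 → 10
10 → 9
10 → 15
15 → 13
13 → 14
14 → 6
14 → 11
15 → 16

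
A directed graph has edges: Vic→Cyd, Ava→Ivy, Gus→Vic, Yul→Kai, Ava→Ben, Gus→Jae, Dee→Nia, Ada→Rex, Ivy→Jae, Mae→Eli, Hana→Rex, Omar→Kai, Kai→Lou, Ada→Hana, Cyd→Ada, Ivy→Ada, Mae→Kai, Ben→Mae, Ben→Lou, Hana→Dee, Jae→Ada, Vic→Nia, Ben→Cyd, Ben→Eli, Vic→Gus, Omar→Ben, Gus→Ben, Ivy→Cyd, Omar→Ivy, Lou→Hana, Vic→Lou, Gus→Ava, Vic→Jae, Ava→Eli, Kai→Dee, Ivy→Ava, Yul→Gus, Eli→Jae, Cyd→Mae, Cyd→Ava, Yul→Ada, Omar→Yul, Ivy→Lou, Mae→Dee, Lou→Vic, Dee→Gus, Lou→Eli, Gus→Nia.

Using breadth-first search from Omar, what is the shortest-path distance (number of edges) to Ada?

2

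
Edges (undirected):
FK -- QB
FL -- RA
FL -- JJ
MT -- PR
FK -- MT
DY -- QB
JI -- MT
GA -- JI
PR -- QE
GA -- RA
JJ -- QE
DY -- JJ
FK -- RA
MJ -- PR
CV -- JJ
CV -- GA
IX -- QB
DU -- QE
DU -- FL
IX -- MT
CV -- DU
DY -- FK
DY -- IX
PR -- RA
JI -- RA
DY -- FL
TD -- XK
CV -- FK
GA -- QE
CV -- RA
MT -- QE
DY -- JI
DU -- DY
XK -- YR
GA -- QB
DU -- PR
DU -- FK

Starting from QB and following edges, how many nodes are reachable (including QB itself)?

15

BFS from QB visits: QB, DY, FK, GA, IX, DU, FL, JI, JJ, CV, MT, RA, QE, PR, MJ
Reachable nodes: 15 of 18 total.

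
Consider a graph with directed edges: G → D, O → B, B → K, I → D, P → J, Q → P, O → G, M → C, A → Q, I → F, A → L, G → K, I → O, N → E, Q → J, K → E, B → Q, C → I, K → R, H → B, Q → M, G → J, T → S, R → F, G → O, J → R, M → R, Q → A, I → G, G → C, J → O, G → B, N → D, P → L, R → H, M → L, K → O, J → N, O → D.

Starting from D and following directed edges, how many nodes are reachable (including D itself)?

BFS from D visits: D
Reachable nodes: 1 of 20 total.

1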